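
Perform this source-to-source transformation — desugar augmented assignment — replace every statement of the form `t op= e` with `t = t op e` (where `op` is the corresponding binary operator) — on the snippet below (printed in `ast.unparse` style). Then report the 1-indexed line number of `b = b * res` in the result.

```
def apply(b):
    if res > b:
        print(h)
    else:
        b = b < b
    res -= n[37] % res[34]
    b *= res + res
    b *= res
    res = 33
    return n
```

8

Transformed code:
def apply(b):
    if res > b:
        print(h)
    else:
        b = b < b
    res = res - n[37] % res[34]
    b = b * (res + res)
    b = b * res
    res = 33
    return n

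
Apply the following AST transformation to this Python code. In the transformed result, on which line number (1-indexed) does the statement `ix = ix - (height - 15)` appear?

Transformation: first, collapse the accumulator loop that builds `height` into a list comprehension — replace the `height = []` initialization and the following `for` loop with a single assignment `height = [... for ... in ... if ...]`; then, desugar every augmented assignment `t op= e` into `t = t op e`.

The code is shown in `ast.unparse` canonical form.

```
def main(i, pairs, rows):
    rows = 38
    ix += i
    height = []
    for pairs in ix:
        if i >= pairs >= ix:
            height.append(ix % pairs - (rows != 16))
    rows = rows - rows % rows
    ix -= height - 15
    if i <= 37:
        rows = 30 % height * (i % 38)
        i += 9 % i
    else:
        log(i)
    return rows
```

6

Transformed code:
def main(i, pairs, rows):
    rows = 38
    ix = ix + i
    height = [ix % pairs - (rows != 16) for pairs in ix if i >= pairs >= ix]
    rows = rows - rows % rows
    ix = ix - (height - 15)
    if i <= 37:
        rows = 30 % height * (i % 38)
        i = i + 9 % i
    else:
        log(i)
    return rows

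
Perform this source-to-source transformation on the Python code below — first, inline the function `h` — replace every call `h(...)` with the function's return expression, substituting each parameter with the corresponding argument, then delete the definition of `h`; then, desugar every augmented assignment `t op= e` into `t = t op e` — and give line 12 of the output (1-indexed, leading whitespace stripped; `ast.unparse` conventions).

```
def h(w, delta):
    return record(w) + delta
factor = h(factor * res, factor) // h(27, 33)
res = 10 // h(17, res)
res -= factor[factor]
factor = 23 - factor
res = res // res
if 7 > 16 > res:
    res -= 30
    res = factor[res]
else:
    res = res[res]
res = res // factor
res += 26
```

res = res + 26

Transformed code:
factor = (record(factor * res) + factor) // (record(27) + 33)
res = 10 // (record(17) + res)
res = res - factor[factor]
factor = 23 - factor
res = res // res
if 7 > 16 > res:
    res = res - 30
    res = factor[res]
else:
    res = res[res]
res = res // factor
res = res + 26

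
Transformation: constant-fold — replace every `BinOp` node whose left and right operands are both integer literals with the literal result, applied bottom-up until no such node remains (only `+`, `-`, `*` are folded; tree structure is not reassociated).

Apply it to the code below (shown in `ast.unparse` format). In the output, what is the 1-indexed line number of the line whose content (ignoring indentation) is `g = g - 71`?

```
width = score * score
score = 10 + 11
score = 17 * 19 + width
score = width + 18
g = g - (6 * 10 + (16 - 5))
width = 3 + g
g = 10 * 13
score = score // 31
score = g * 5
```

5

Transformed code:
width = score * score
score = 21
score = 323 + width
score = width + 18
g = g - 71
width = 3 + g
g = 130
score = score // 31
score = g * 5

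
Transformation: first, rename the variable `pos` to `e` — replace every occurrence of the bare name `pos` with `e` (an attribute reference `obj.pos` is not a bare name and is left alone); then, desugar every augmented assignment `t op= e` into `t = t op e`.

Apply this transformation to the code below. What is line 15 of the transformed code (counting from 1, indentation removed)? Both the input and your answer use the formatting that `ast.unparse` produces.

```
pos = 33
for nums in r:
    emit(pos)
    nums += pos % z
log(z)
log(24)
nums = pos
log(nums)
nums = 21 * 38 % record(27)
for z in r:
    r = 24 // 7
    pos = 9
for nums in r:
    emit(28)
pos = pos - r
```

e = e - r

Transformed code:
e = 33
for nums in r:
    emit(e)
    nums = nums + e % z
log(z)
log(24)
nums = e
log(nums)
nums = 21 * 38 % record(27)
for z in r:
    r = 24 // 7
    e = 9
for nums in r:
    emit(28)
e = e - r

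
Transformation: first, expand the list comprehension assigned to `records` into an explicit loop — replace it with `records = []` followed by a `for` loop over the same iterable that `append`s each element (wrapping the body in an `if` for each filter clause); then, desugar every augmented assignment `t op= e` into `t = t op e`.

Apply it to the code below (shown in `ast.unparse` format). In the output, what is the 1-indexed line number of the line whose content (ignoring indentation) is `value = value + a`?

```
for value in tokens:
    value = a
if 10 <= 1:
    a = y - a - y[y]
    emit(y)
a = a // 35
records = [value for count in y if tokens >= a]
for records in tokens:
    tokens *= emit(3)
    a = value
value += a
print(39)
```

14

Transformed code:
for value in tokens:
    value = a
if 10 <= 1:
    a = y - a - y[y]
    emit(y)
a = a // 35
records = []
for count in y:
    if tokens >= a:
        records.append(value)
for records in tokens:
    tokens = tokens * emit(3)
    a = value
value = value + a
print(39)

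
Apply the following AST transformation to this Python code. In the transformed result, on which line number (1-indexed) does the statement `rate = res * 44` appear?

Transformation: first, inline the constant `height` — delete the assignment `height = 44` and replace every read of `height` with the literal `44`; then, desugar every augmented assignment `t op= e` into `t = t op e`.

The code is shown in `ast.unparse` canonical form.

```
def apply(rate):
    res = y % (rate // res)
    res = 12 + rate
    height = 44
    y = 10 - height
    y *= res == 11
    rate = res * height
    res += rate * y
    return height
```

6

Transformed code:
def apply(rate):
    res = y % (rate // res)
    res = 12 + rate
    y = 10 - 44
    y = y * (res == 11)
    rate = res * 44
    res = res + rate * y
    return 44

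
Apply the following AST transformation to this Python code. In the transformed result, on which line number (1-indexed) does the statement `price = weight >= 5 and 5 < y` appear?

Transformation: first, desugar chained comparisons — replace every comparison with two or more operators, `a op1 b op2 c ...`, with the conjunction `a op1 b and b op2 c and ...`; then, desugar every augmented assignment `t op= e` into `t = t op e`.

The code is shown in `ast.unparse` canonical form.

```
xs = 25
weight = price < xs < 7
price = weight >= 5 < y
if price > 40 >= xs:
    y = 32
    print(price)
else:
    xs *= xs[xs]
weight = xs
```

3

Transformed code:
xs = 25
weight = price < xs and xs < 7
price = weight >= 5 and 5 < y
if price > 40 and 40 >= xs:
    y = 32
    print(price)
else:
    xs = xs * xs[xs]
weight = xs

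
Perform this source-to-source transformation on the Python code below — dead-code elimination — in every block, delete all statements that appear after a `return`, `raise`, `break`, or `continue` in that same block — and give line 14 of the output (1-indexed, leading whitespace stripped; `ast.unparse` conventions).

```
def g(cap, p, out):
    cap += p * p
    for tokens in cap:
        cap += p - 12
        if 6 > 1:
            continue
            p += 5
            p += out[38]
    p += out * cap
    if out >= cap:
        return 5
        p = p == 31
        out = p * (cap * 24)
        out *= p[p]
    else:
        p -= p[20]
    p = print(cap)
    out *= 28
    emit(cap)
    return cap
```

emit(cap)

Transformed code:
def g(cap, p, out):
    cap += p * p
    for tokens in cap:
        cap += p - 12
        if 6 > 1:
            continue
    p += out * cap
    if out >= cap:
        return 5
    else:
        p -= p[20]
    p = print(cap)
    out *= 28
    emit(cap)
    return cap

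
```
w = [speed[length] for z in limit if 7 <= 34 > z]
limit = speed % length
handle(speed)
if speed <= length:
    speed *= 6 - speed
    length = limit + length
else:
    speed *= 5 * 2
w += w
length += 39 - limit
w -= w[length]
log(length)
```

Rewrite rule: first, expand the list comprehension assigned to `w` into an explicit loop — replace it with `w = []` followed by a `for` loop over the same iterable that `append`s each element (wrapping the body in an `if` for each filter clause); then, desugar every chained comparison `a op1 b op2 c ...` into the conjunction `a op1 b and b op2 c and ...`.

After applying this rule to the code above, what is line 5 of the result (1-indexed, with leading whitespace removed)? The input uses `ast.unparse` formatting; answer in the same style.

Transformed code:
w = []
for z in limit:
    if 7 <= 34 and 34 > z:
        w.append(speed[length])
limit = speed % length
handle(speed)
if speed <= length:
    speed *= 6 - speed
    length = limit + length
else:
    speed *= 5 * 2
w += w
length += 39 - limit
w -= w[length]
log(length)

limit = speed % length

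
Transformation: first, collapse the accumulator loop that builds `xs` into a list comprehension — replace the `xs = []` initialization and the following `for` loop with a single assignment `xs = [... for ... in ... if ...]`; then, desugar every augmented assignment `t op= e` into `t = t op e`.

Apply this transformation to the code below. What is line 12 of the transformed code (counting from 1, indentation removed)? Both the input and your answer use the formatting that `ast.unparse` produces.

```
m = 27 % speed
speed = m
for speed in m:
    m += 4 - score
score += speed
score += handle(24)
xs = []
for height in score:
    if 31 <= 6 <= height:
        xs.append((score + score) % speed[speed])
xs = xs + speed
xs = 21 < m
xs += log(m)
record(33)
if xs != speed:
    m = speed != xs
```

Transformed code:
m = 27 % speed
speed = m
for speed in m:
    m = m + (4 - score)
score = score + speed
score = score + handle(24)
xs = [(score + score) % speed[speed] for height in score if 31 <= 6 <= height]
xs = xs + speed
xs = 21 < m
xs = xs + log(m)
record(33)
if xs != speed:
    m = speed != xs

if xs != speed:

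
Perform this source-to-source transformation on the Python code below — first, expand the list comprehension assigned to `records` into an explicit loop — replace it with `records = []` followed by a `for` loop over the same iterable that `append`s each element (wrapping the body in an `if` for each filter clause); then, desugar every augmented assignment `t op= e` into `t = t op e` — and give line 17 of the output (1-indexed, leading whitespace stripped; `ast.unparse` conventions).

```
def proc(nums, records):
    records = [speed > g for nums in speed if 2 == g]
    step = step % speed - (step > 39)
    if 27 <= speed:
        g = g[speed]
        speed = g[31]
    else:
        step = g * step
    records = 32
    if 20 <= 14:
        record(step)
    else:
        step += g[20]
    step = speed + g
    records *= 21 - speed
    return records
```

Transformed code:
def proc(nums, records):
    records = []
    for nums in speed:
        if 2 == g:
            records.append(speed > g)
    step = step % speed - (step > 39)
    if 27 <= speed:
        g = g[speed]
        speed = g[31]
    else:
        step = g * step
    records = 32
    if 20 <= 14:
        record(step)
    else:
        step = step + g[20]
    step = speed + g
    records = records * (21 - speed)
    return records

step = speed + g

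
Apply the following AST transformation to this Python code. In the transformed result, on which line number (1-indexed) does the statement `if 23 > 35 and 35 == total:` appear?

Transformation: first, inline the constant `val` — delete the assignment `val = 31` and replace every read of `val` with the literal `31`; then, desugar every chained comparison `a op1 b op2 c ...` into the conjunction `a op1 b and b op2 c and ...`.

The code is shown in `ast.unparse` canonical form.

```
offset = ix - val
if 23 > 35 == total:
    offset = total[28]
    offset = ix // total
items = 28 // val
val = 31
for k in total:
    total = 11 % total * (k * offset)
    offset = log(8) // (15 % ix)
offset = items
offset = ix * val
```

Transformed code:
offset = ix - 31
if 23 > 35 and 35 == total:
    offset = total[28]
    offset = ix // total
items = 28 // 31
for k in total:
    total = 11 % total * (k * offset)
    offset = log(8) // (15 % ix)
offset = items
offset = ix * 31

2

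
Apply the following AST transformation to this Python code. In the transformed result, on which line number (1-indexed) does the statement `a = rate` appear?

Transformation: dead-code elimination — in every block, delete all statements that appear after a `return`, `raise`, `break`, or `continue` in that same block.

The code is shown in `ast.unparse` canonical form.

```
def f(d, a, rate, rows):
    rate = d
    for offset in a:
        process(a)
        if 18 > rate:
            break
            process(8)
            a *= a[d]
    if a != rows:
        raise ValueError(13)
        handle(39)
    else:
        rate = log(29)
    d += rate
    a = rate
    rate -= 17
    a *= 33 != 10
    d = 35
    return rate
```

Transformed code:
def f(d, a, rate, rows):
    rate = d
    for offset in a:
        process(a)
        if 18 > rate:
            break
    if a != rows:
        raise ValueError(13)
    else:
        rate = log(29)
    d += rate
    a = rate
    rate -= 17
    a *= 33 != 10
    d = 35
    return rate

12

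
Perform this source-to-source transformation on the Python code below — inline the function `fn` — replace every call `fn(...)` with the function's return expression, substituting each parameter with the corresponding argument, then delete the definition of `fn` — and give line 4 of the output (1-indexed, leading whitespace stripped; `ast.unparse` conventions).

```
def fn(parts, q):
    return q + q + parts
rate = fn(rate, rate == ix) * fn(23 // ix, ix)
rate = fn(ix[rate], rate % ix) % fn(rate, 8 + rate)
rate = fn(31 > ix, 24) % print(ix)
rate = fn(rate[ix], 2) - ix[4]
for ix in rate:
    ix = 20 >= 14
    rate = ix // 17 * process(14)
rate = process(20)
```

rate = 2 + 2 + rate[ix] - ix[4]

Transformed code:
rate = ((rate == ix) + (rate == ix) + rate) * (ix + ix + 23 // ix)
rate = (rate % ix + rate % ix + ix[rate]) % (8 + rate + (8 + rate) + rate)
rate = (24 + 24 + (31 > ix)) % print(ix)
rate = 2 + 2 + rate[ix] - ix[4]
for ix in rate:
    ix = 20 >= 14
    rate = ix // 17 * process(14)
rate = process(20)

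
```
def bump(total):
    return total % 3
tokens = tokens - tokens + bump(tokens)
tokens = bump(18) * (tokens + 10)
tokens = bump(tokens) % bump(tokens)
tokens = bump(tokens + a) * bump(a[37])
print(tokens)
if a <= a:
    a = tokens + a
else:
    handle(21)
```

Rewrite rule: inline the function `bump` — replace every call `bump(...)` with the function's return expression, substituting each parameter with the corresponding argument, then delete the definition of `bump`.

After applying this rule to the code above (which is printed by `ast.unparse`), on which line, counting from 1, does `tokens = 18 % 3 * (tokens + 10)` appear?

2

Transformed code:
tokens = tokens - tokens + tokens % 3
tokens = 18 % 3 * (tokens + 10)
tokens = tokens % 3 % (tokens % 3)
tokens = (tokens + a) % 3 * (a[37] % 3)
print(tokens)
if a <= a:
    a = tokens + a
else:
    handle(21)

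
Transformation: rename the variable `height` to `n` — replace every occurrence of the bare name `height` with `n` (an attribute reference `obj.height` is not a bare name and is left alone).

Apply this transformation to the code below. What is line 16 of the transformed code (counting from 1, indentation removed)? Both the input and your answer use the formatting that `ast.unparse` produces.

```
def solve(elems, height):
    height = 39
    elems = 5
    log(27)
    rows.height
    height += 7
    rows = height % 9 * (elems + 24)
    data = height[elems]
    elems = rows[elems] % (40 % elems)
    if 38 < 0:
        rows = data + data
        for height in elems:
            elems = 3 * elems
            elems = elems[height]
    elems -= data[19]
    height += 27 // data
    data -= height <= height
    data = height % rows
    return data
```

Transformed code:
def solve(elems, n):
    n = 39
    elems = 5
    log(27)
    rows.height
    n += 7
    rows = n % 9 * (elems + 24)
    data = n[elems]
    elems = rows[elems] % (40 % elems)
    if 38 < 0:
        rows = data + data
        for n in elems:
            elems = 3 * elems
            elems = elems[n]
    elems -= data[19]
    n += 27 // data
    data -= n <= n
    data = n % rows
    return data

n += 27 // data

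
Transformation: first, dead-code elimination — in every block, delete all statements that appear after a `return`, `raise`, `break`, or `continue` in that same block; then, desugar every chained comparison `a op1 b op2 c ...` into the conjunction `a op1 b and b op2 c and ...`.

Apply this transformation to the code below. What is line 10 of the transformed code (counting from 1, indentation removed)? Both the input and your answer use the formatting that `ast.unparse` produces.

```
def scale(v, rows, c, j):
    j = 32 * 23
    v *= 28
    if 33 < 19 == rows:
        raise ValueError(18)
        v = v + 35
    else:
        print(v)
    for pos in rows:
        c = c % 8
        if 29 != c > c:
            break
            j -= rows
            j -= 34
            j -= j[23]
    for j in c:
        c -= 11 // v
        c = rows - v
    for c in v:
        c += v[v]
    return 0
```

if 29 != c and c > c:

Transformed code:
def scale(v, rows, c, j):
    j = 32 * 23
    v *= 28
    if 33 < 19 and 19 == rows:
        raise ValueError(18)
    else:
        print(v)
    for pos in rows:
        c = c % 8
        if 29 != c and c > c:
            break
    for j in c:
        c -= 11 // v
        c = rows - v
    for c in v:
        c += v[v]
    return 0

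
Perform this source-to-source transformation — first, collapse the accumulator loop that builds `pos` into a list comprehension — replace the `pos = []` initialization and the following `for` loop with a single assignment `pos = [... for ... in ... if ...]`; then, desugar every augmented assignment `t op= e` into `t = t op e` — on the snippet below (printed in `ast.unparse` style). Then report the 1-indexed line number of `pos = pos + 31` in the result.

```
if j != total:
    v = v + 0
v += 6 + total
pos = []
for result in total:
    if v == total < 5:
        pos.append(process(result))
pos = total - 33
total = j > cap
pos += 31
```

Transformed code:
if j != total:
    v = v + 0
v = v + (6 + total)
pos = [process(result) for result in total if v == total < 5]
pos = total - 33
total = j > cap
pos = pos + 31

7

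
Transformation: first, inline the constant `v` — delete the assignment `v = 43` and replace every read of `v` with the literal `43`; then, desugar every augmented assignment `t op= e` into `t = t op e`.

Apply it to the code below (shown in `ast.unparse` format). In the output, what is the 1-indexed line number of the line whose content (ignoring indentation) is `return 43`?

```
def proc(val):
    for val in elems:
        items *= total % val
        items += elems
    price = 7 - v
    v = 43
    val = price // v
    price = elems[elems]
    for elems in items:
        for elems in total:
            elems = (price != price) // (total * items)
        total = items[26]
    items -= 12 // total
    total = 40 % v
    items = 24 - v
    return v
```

15

Transformed code:
def proc(val):
    for val in elems:
        items = items * (total % val)
        items = items + elems
    price = 7 - 43
    val = price // 43
    price = elems[elems]
    for elems in items:
        for elems in total:
            elems = (price != price) // (total * items)
        total = items[26]
    items = items - 12 // total
    total = 40 % 43
    items = 24 - 43
    return 43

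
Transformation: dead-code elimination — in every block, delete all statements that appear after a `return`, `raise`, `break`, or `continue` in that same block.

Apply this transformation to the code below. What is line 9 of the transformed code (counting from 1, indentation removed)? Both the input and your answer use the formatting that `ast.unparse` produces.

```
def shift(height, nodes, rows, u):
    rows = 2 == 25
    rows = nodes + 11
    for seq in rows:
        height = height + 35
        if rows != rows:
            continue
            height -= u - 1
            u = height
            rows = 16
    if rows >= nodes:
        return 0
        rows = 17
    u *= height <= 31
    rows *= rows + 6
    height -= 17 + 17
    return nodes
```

Transformed code:
def shift(height, nodes, rows, u):
    rows = 2 == 25
    rows = nodes + 11
    for seq in rows:
        height = height + 35
        if rows != rows:
            continue
    if rows >= nodes:
        return 0
    u *= height <= 31
    rows *= rows + 6
    height -= 17 + 17
    return nodes

return 0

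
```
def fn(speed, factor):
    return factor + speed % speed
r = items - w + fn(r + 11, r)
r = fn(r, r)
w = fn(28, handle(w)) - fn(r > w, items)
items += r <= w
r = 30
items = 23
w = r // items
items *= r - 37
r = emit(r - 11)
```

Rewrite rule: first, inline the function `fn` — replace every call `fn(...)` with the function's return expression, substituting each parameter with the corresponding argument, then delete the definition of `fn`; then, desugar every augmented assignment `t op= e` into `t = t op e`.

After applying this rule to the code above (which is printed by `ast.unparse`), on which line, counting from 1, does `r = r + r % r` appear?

2

Transformed code:
r = items - w + (r + (r + 11) % (r + 11))
r = r + r % r
w = handle(w) + 28 % 28 - (items + (r > w) % (r > w))
items = items + (r <= w)
r = 30
items = 23
w = r // items
items = items * (r - 37)
r = emit(r - 11)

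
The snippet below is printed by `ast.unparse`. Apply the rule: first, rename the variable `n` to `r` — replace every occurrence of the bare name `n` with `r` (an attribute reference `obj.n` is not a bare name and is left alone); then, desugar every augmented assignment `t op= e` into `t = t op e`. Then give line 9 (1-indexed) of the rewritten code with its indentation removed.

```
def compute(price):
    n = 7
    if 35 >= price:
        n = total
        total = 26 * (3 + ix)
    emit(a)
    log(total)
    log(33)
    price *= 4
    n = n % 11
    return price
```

price = price * 4

Transformed code:
def compute(price):
    r = 7
    if 35 >= price:
        r = total
        total = 26 * (3 + ix)
    emit(a)
    log(total)
    log(33)
    price = price * 4
    r = r % 11
    return price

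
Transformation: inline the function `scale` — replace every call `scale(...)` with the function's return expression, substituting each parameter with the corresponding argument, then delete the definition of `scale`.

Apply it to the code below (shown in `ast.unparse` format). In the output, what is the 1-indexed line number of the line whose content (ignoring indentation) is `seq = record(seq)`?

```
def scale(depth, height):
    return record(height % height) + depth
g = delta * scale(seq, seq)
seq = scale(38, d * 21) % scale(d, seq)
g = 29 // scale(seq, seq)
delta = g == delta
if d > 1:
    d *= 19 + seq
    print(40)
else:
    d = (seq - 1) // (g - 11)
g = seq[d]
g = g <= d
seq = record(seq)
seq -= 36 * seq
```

12

Transformed code:
g = delta * (record(seq % seq) + seq)
seq = (record(d * 21 % (d * 21)) + 38) % (record(seq % seq) + d)
g = 29 // (record(seq % seq) + seq)
delta = g == delta
if d > 1:
    d *= 19 + seq
    print(40)
else:
    d = (seq - 1) // (g - 11)
g = seq[d]
g = g <= d
seq = record(seq)
seq -= 36 * seq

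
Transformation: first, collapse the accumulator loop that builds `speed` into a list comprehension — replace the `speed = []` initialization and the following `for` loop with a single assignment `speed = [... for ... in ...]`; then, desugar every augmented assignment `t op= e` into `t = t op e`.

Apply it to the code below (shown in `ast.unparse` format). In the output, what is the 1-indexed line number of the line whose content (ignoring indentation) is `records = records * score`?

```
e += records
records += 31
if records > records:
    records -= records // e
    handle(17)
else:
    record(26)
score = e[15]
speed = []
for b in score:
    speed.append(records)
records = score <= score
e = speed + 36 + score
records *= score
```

12

Transformed code:
e = e + records
records = records + 31
if records > records:
    records = records - records // e
    handle(17)
else:
    record(26)
score = e[15]
speed = [records for b in score]
records = score <= score
e = speed + 36 + score
records = records * score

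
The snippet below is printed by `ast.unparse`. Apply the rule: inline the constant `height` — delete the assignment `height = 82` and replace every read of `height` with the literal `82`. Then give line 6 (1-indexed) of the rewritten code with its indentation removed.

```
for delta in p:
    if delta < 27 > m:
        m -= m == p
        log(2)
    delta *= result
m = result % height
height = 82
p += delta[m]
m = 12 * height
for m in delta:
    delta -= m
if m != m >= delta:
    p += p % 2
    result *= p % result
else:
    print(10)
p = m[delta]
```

Transformed code:
for delta in p:
    if delta < 27 > m:
        m -= m == p
        log(2)
    delta *= result
m = result % 82
p += delta[m]
m = 12 * 82
for m in delta:
    delta -= m
if m != m >= delta:
    p += p % 2
    result *= p % result
else:
    print(10)
p = m[delta]

m = result % 82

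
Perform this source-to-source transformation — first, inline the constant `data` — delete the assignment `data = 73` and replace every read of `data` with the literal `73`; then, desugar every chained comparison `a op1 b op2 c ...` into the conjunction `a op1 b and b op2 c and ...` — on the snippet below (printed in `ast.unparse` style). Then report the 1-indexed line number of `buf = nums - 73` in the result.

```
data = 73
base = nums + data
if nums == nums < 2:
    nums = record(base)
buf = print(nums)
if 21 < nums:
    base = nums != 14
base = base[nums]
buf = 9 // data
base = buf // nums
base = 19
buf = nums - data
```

Transformed code:
base = nums + 73
if nums == nums and nums < 2:
    nums = record(base)
buf = print(nums)
if 21 < nums:
    base = nums != 14
base = base[nums]
buf = 9 // 73
base = buf // nums
base = 19
buf = nums - 73

11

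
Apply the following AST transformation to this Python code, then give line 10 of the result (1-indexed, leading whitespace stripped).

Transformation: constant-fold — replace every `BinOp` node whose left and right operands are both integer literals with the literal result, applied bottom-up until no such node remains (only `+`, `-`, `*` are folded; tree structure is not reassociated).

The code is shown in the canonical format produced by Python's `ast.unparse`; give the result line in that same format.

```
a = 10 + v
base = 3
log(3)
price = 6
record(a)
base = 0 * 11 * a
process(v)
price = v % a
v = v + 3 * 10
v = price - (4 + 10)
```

v = price - 14

Transformed code:
a = 10 + v
base = 3
log(3)
price = 6
record(a)
base = 0 * a
process(v)
price = v % a
v = v + 30
v = price - 14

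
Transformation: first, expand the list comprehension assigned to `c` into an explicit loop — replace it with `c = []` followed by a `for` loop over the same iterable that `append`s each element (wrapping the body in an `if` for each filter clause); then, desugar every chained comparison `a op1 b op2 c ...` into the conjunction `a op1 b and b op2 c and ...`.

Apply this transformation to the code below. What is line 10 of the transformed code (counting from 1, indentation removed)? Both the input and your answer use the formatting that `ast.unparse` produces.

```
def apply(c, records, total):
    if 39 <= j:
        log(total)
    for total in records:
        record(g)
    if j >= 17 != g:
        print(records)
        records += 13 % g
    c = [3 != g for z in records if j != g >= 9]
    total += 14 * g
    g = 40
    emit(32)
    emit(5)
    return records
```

Transformed code:
def apply(c, records, total):
    if 39 <= j:
        log(total)
    for total in records:
        record(g)
    if j >= 17 and 17 != g:
        print(records)
        records += 13 % g
    c = []
    for z in records:
        if j != g and g >= 9:
            c.append(3 != g)
    total += 14 * g
    g = 40
    emit(32)
    emit(5)
    return records

for z in records:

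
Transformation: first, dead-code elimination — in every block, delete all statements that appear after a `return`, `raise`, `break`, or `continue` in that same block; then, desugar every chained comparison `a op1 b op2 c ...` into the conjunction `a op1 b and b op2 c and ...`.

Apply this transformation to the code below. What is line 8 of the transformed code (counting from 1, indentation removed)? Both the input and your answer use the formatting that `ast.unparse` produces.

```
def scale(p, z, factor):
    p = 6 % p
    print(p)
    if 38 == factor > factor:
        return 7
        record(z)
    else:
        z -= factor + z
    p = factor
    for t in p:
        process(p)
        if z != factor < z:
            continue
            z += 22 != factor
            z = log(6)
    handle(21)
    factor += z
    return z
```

p = factor

Transformed code:
def scale(p, z, factor):
    p = 6 % p
    print(p)
    if 38 == factor and factor > factor:
        return 7
    else:
        z -= factor + z
    p = factor
    for t in p:
        process(p)
        if z != factor and factor < z:
            continue
    handle(21)
    factor += z
    return z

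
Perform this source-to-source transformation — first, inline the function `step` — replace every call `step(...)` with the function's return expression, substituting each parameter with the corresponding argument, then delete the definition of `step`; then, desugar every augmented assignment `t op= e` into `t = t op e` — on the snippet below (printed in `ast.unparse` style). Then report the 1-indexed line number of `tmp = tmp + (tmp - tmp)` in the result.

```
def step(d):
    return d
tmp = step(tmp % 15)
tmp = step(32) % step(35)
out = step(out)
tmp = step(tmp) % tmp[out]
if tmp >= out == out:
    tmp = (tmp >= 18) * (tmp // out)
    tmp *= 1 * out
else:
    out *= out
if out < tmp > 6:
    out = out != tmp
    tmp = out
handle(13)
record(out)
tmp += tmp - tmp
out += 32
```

15

Transformed code:
tmp = tmp % 15
tmp = 32 % 35
out = out
tmp = tmp % tmp[out]
if tmp >= out == out:
    tmp = (tmp >= 18) * (tmp // out)
    tmp = tmp * (1 * out)
else:
    out = out * out
if out < tmp > 6:
    out = out != tmp
    tmp = out
handle(13)
record(out)
tmp = tmp + (tmp - tmp)
out = out + 32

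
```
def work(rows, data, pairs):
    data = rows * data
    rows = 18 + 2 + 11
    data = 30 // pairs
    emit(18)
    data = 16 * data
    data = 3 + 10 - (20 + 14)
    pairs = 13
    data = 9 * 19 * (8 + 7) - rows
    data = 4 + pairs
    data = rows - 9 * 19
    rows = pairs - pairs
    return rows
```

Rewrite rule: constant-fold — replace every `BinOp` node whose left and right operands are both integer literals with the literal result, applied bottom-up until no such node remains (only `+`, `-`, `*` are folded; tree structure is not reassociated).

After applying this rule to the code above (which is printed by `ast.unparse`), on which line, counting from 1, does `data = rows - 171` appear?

Transformed code:
def work(rows, data, pairs):
    data = rows * data
    rows = 31
    data = 30 // pairs
    emit(18)
    data = 16 * data
    data = -21
    pairs = 13
    data = 2565 - rows
    data = 4 + pairs
    data = rows - 171
    rows = pairs - pairs
    return rows

11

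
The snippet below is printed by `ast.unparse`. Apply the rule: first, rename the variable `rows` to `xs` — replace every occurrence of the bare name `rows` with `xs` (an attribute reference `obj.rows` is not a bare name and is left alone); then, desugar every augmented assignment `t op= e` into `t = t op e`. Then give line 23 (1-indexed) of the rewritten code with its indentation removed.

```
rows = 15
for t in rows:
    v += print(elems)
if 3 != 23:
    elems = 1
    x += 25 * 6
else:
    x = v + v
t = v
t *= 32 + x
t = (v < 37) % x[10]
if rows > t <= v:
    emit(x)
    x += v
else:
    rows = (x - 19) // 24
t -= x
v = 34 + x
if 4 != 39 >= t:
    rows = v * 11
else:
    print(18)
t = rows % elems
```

Transformed code:
xs = 15
for t in xs:
    v = v + print(elems)
if 3 != 23:
    elems = 1
    x = x + 25 * 6
else:
    x = v + v
t = v
t = t * (32 + x)
t = (v < 37) % x[10]
if xs > t <= v:
    emit(x)
    x = x + v
else:
    xs = (x - 19) // 24
t = t - x
v = 34 + x
if 4 != 39 >= t:
    xs = v * 11
else:
    print(18)
t = xs % elems

t = xs % elems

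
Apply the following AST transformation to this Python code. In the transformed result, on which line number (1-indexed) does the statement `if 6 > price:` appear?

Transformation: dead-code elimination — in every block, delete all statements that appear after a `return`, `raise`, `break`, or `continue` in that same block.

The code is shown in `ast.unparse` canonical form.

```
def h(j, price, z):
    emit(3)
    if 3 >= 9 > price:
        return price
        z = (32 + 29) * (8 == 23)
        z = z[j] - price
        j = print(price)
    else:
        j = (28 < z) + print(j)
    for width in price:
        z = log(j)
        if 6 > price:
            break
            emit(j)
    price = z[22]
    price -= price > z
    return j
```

9

Transformed code:
def h(j, price, z):
    emit(3)
    if 3 >= 9 > price:
        return price
    else:
        j = (28 < z) + print(j)
    for width in price:
        z = log(j)
        if 6 > price:
            break
    price = z[22]
    price -= price > z
    return j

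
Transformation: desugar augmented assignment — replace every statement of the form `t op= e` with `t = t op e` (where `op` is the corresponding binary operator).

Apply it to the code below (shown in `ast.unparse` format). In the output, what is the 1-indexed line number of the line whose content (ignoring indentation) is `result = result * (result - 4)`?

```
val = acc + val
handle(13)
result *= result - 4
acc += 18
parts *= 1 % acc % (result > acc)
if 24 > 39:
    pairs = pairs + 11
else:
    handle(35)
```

3

Transformed code:
val = acc + val
handle(13)
result = result * (result - 4)
acc = acc + 18
parts = parts * (1 % acc % (result > acc))
if 24 > 39:
    pairs = pairs + 11
else:
    handle(35)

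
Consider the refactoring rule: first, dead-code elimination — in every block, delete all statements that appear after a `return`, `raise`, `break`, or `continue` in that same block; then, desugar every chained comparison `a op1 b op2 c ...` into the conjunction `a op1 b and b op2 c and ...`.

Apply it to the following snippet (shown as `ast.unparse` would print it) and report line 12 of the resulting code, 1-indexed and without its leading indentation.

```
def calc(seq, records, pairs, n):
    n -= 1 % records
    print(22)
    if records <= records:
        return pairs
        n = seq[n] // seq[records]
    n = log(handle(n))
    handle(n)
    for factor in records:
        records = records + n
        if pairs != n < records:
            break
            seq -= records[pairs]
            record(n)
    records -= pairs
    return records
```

Transformed code:
def calc(seq, records, pairs, n):
    n -= 1 % records
    print(22)
    if records <= records:
        return pairs
    n = log(handle(n))
    handle(n)
    for factor in records:
        records = records + n
        if pairs != n and n < records:
            break
    records -= pairs
    return records

records -= pairs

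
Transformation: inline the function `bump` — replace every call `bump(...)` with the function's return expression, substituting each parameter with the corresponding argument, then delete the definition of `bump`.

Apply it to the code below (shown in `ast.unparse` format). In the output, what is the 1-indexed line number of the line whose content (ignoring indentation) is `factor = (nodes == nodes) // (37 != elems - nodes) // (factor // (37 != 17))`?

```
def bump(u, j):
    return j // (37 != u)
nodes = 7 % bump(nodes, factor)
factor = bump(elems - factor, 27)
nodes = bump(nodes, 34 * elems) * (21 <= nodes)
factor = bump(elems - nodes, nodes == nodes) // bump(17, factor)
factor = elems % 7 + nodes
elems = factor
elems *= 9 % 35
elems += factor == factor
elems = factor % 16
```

4

Transformed code:
nodes = 7 % (factor // (37 != nodes))
factor = 27 // (37 != elems - factor)
nodes = 34 * elems // (37 != nodes) * (21 <= nodes)
factor = (nodes == nodes) // (37 != elems - nodes) // (factor // (37 != 17))
factor = elems % 7 + nodes
elems = factor
elems *= 9 % 35
elems += factor == factor
elems = factor % 16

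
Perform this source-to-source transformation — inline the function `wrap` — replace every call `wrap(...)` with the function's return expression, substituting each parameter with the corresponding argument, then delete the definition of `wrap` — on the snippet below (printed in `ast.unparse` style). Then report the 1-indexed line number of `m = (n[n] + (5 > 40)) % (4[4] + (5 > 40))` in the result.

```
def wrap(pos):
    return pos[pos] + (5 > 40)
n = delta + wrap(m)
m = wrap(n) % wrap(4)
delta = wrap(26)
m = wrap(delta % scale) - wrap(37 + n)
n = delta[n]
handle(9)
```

Transformed code:
n = delta + (m[m] + (5 > 40))
m = (n[n] + (5 > 40)) % (4[4] + (5 > 40))
delta = 26[26] + (5 > 40)
m = (delta % scale)[delta % scale] + (5 > 40) - ((37 + n)[37 + n] + (5 > 40))
n = delta[n]
handle(9)

2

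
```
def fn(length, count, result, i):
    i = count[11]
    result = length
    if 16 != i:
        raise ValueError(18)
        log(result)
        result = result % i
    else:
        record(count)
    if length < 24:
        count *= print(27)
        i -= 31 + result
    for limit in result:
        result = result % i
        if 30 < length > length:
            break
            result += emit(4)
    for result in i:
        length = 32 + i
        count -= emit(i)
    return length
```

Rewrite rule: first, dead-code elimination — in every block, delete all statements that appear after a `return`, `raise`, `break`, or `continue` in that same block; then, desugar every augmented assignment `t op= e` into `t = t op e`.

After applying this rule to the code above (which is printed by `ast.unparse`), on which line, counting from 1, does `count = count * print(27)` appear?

9

Transformed code:
def fn(length, count, result, i):
    i = count[11]
    result = length
    if 16 != i:
        raise ValueError(18)
    else:
        record(count)
    if length < 24:
        count = count * print(27)
        i = i - (31 + result)
    for limit in result:
        result = result % i
        if 30 < length > length:
            break
    for result in i:
        length = 32 + i
        count = count - emit(i)
    return length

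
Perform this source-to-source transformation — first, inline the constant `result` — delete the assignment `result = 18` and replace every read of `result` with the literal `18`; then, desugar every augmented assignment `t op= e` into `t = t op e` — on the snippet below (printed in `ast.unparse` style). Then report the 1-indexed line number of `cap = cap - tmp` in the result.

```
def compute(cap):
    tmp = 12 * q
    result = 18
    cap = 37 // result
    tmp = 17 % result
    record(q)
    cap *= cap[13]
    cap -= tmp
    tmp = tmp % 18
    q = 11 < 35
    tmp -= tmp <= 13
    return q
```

7

Transformed code:
def compute(cap):
    tmp = 12 * q
    cap = 37 // 18
    tmp = 17 % 18
    record(q)
    cap = cap * cap[13]
    cap = cap - tmp
    tmp = tmp % 18
    q = 11 < 35
    tmp = tmp - (tmp <= 13)
    return q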